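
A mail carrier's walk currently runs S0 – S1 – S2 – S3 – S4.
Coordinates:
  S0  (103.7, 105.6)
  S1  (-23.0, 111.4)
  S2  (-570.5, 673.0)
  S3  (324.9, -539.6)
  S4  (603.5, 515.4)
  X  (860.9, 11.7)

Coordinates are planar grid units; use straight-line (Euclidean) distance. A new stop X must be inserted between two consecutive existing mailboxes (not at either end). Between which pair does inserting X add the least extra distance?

Added distance for inserting X between each consecutive pair:
S0–S1: 1525.7
S1–S2: 1682.0
S2–S3: 838.3
S3–S4: 243.4
Smallest added distance is 243.4, inserting between S3 and S4.

between S3 and S4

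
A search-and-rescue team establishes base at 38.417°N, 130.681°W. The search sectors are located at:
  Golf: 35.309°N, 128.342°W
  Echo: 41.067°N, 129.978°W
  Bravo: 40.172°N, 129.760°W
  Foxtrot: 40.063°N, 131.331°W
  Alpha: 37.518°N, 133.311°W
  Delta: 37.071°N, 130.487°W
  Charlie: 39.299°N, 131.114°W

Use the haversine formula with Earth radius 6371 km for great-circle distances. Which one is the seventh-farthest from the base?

Distance to each, sorted:
Golf: 403.4 km
Echo: 300.7 km
Alpha: 251.3 km
Bravo: 210.6 km
Foxtrot: 191.4 km
Delta: 150.6 km
Charlie: 105.0 km
The seventh-farthest is Charlie at 105.0 km.

Charlie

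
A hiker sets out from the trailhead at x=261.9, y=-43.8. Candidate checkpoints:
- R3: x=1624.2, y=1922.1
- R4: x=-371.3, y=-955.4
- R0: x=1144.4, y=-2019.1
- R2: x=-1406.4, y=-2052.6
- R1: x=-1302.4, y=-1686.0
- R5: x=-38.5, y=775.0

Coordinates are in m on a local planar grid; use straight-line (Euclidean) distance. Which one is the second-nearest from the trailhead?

R4

Distances from the trailhead (x=261.9, y=-43.8):
R5: 872.2 m
R4: 1109.9 m
R0: 2163.5 m
R1: 2268.0 m
R3: 2391.8 m
R2: 2611.2 m
The second-nearest is R4 at 1109.9 m.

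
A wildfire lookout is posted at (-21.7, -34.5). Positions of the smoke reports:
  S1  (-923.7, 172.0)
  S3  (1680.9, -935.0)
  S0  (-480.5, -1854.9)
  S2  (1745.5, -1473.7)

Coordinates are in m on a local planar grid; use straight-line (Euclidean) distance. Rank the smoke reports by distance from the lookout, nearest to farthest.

Distances from the lookout:
S1 (-923.7, 172.0): 925.3 m
S0 (-480.5, -1854.9): 1877.3 m
S3 (1680.9, -935.0): 1926.1 m
S2 (1745.5, -1473.7): 2279.1 m

S1, S0, S3, S2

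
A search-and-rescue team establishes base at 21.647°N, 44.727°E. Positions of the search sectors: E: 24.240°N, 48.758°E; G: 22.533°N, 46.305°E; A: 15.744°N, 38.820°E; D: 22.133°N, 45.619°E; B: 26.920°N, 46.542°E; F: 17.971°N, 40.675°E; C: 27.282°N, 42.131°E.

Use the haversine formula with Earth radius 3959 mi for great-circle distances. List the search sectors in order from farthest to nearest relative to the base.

A, C, B, F, E, G, D

Distances from the base:
A 15.744°N, 38.820°E: 561.8 mi
C 27.282°N, 42.131°E: 422.2 mi
B 26.920°N, 46.542°E: 381.8 mi
F 17.971°N, 40.675°E: 365.9 mi
E 24.240°N, 48.758°E: 312.8 mi
G 22.533°N, 46.305°E: 118.1 mi
D 22.133°N, 45.619°E: 66.3 mi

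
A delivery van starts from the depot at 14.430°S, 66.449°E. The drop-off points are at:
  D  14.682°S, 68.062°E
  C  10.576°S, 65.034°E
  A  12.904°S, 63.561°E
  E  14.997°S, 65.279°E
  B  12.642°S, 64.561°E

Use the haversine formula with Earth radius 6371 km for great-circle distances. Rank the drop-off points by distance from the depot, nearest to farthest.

E, D, B, A, C

Distances from the depot:
E 14.997°S, 65.279°E: 140.7 km
D 14.682°S, 68.062°E: 175.8 km
B 12.642°S, 64.561°E: 284.9 km
A 12.904°S, 63.561°E: 355.2 km
C 10.576°S, 65.034°E: 455.2 km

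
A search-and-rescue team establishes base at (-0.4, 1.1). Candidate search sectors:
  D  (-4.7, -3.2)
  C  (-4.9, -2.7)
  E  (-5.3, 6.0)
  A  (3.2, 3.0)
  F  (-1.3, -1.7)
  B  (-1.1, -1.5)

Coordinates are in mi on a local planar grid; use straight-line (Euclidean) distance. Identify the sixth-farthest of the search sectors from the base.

Distances from the base ((-0.4, 1.1)):
E: 6.9 mi
D: 6.1 mi
C: 5.9 mi
A: 4.1 mi
F: 2.9 mi
B: 2.7 mi
The sixth-farthest is B at 2.7 mi.

B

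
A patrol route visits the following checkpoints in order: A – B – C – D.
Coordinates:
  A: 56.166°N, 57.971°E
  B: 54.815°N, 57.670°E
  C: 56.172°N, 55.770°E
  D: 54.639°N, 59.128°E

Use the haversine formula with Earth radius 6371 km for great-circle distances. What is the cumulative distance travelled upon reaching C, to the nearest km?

Leg distances:
A→B: 151.4 km  (cumulative 151.4 km)
B→C: 192.6 km  (cumulative 344.0 km)
Cumulative distance at C ≈ 344 km.

344 km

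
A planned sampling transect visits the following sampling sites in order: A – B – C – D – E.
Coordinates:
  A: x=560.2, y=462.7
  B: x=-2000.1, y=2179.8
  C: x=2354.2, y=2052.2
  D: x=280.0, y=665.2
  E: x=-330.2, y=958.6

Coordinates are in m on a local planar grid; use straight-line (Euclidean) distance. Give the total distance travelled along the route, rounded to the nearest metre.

10611 m

Leg distances:
A→B: 3082.8 m  (cumulative 3082.8 m)
B→C: 4356.2 m  (cumulative 7439.0 m)
C→D: 2495.2 m  (cumulative 9934.2 m)
D→E: 677.1 m  (cumulative 10611.2 m)
Total route length ≈ 10611 m.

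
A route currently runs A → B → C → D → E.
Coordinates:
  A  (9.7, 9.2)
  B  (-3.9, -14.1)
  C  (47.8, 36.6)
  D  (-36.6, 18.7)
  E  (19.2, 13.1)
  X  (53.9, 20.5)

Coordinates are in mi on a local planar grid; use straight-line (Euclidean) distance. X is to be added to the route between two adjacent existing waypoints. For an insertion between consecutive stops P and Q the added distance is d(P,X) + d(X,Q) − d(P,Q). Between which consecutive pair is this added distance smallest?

Added distance for inserting X between each consecutive pair:
A–B: 86.0 mi
B–C: 12.2 mi
C–D: 21.5 mi
D–E: 69.9 mi
Smallest added distance is 12.2 mi, inserting between B and C.

between B and C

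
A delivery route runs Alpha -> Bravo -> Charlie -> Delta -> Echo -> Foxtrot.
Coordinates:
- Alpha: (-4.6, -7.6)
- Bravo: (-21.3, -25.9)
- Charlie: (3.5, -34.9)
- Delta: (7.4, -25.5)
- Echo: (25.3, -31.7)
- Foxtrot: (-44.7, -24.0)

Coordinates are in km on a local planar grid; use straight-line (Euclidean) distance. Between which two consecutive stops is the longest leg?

Echo–Foxtrot

Leg distances:
Alpha→Bravo: 24.8 km
Bravo→Charlie: 26.4 km
Charlie→Delta: 10.2 km
Delta→Echo: 18.9 km
Echo→Foxtrot: 70.4 km
The longest leg is Echo–Foxtrot at 70.4 km.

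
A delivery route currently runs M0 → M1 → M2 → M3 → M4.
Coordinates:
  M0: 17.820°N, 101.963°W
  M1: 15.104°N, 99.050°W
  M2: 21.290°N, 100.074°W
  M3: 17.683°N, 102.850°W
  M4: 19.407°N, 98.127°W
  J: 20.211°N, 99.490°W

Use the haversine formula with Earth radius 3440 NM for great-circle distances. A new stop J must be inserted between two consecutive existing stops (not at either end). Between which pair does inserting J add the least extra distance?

between M1 and M2

Added distance for inserting J between each consecutive pair:
M0–M1: 274.5 NM
M1–M2: 4.3 NM
M2–M3: 48.9 NM
M3–M4: 46.6 NM
Smallest added distance is 4.3 NM, inserting between M1 and M2.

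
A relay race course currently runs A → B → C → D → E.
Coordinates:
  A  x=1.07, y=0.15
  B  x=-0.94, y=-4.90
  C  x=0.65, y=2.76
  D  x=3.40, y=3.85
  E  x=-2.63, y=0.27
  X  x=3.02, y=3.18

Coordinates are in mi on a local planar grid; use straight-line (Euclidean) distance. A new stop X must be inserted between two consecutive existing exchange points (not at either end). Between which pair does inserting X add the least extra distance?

Added distance for inserting X between each consecutive pair:
A–B: 7.2 mi
B–C: 3.6 mi
C–D: 0.2 mi
D–E: 0.1 mi
Smallest added distance is 0.1 mi, inserting between D and E.

between D and E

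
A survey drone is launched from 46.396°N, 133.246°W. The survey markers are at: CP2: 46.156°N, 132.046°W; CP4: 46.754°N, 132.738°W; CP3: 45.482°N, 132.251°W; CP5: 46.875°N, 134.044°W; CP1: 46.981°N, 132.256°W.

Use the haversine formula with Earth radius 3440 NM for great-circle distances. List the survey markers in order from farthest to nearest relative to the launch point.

CP3, CP1, CP2, CP5, CP4

Distance from the launch point at 46.396°N, 133.246°W to each:
CP3 45.482°N, 132.251°W: 68.8 NM
CP1 46.981°N, 132.256°W: 53.8 NM
CP2 46.156°N, 132.046°W: 51.8 NM
CP5 46.875°N, 134.044°W: 43.7 NM
CP4 46.754°N, 132.738°W: 30.0 NM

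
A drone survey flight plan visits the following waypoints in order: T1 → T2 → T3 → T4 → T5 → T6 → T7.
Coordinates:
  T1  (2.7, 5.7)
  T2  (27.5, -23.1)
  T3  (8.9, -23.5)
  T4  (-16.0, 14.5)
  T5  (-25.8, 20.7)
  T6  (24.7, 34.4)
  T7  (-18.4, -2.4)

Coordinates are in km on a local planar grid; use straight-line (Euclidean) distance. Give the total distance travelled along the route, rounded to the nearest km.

Leg distances:
T1→T2: 38.0 km  (cumulative 38.0 km)
T2→T3: 18.6 km  (cumulative 56.6 km)
T3→T4: 45.4 km  (cumulative 102.0 km)
T4→T5: 11.6 km  (cumulative 113.6 km)
T5→T6: 52.3 km  (cumulative 166.0 km)
T6→T7: 56.7 km  (cumulative 222.6 km)
Total route length ≈ 223 km.

223 km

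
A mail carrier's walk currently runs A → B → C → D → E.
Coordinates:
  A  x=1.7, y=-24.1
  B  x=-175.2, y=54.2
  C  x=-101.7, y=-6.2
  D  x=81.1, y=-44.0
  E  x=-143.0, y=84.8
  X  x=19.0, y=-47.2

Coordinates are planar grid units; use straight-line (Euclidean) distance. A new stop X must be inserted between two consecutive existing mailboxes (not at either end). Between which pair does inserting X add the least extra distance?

Added distance for inserting X between each consecutive pair:
A–B: 54.5
B–C: 251.4
C–D: 3.0
D–E: 12.7
Smallest added distance is 3.0, inserting between C and D.

between C and D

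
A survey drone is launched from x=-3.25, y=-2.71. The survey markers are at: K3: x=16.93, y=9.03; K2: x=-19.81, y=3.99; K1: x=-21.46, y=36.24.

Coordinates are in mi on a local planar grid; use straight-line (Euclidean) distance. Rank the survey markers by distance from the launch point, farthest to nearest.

K1, K3, K2

Distances from the launch point:
K1 x=-21.46, y=36.24: 43.0 mi
K3 x=16.93, y=9.03: 23.3 mi
K2 x=-19.81, y=3.99: 17.9 mi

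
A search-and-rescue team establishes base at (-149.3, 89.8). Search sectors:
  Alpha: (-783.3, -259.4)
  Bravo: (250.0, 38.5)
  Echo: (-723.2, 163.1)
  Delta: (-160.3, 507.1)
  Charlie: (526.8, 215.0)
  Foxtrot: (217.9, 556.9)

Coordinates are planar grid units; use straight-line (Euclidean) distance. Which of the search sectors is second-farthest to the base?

Charlie

Distance to each, sorted:
Alpha: 723.8
Charlie: 687.6
Foxtrot: 594.2
Echo: 578.6
Delta: 417.4
Bravo: 402.6
The second-farthest is Charlie at 687.6.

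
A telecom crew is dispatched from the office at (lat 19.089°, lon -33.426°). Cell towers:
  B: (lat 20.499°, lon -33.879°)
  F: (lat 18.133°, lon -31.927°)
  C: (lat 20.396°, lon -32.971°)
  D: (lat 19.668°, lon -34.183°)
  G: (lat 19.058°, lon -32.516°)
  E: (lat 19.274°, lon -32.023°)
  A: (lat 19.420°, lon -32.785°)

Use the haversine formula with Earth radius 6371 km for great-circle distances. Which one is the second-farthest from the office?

B

Distance to each, sorted:
F: 190.4 km
B: 163.8 km
C: 152.9 km
E: 148.8 km
D: 102.2 km
G: 95.7 km
A: 76.7 km
The second-farthest is B at 163.8 km.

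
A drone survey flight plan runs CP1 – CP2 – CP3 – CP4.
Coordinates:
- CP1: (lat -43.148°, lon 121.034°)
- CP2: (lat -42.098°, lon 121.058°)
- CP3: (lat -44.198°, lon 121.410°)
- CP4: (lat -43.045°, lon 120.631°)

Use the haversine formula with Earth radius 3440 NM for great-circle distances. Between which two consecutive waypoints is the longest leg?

Leg distances:
CP1→CP2: 63.1 NM
CP2→CP3: 127.0 NM
CP3→CP4: 77.1 NM
The longest leg is CP2–CP3 at 127.0 NM.

CP2–CP3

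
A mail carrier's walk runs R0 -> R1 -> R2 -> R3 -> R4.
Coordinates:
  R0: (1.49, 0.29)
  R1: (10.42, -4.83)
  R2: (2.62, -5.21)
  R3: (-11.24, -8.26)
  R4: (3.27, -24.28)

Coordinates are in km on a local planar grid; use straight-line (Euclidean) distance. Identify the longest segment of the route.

Leg distances:
R0→R1: 10.3 km
R1→R2: 7.8 km
R2→R3: 14.2 km
R3→R4: 21.6 km
The longest leg is R3–R4 at 21.6 km.

R3–R4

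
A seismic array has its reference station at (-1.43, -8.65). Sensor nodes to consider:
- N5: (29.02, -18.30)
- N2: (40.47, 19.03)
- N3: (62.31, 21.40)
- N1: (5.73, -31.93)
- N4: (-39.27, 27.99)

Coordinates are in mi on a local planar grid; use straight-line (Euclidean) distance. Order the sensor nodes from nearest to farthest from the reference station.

Distance from the reference station at (-1.43, -8.65) to each:
N1 (5.73, -31.93): 24.4 mi
N5 (29.02, -18.30): 31.9 mi
N2 (40.47, 19.03): 50.2 mi
N4 (-39.27, 27.99): 52.7 mi
N3 (62.31, 21.40): 70.5 mi

N1, N5, N2, N4, N3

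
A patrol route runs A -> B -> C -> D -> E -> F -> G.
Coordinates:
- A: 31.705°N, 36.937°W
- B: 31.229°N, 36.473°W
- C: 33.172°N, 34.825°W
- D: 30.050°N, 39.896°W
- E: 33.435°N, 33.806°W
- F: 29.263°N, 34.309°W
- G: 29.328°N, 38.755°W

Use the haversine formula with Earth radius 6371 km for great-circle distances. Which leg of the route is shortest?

A–B

Leg distances:
A→B: 68.8 km
B→C: 265.9 km
C→D: 592.4 km
D→E: 687.8 km
E→F: 466.4 km
F→G: 431.2 km
The shortest leg is A–B at 68.8 km.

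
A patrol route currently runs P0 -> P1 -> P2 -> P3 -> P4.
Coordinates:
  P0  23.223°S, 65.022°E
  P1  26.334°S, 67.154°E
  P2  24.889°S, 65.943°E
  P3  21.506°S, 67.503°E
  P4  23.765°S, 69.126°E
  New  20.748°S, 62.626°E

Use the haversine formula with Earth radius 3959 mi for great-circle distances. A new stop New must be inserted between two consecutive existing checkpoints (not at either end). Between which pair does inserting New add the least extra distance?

between P2 and P3

Added distance for inserting New between each consecutive pair:
P0–P1: 457.4 mi
P1–P2: 711.3 mi
P2–P3: 420.4 mi
P3–P4: 596.3 mi
Smallest added distance is 420.4 mi, inserting between P2 and P3.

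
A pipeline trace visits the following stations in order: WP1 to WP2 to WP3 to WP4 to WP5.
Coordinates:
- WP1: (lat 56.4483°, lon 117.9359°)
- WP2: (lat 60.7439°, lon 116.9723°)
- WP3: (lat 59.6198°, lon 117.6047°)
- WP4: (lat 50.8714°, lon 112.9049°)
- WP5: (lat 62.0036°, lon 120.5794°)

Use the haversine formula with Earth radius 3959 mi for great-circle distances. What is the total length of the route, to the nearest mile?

Leg distances:
WP1→WP2: 298.8 mi  (cumulative 298.8 mi)
WP2→WP3: 80.7 mi  (cumulative 379.5 mi)
WP3→WP4: 631.8 mi  (cumulative 1011.3 mi)
WP4→WP5: 821.8 mi  (cumulative 1833.1 mi)
Total route length ≈ 1833 mi.

1833 mi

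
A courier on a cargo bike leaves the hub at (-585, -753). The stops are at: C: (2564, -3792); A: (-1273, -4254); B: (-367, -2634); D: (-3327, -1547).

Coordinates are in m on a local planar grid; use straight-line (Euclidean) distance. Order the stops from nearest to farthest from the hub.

Computing each straight-line distance from (-585, -753):
B (-367, -2634): 1893.6 m
D (-3327, -1547): 2854.6 m
A (-1273, -4254): 3568.0 m
C (2564, -3792): 4376.3 m

B, D, A, C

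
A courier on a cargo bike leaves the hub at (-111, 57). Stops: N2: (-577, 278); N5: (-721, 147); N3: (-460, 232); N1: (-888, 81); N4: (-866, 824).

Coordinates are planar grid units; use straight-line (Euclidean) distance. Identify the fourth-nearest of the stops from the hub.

N1

Distances from the hub ((-111, 57)):
N3: 390.4
N2: 515.7
N5: 616.6
N1: 777.4
N4: 1076.2
The fourth-nearest is N1 at 777.4.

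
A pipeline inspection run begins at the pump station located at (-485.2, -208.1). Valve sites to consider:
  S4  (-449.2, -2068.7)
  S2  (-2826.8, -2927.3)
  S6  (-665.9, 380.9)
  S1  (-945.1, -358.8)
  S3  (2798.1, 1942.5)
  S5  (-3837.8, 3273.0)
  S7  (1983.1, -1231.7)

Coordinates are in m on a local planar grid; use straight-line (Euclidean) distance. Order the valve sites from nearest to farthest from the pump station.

S1, S6, S4, S7, S2, S3, S5

Distances from the pump station:
S1 (-945.1, -358.8): 484.0 m
S6 (-665.9, 380.9): 616.1 m
S4 (-449.2, -2068.7): 1860.9 m
S7 (1983.1, -1231.7): 2672.1 m
S2 (-2826.8, -2927.3): 3588.5 m
S3 (2798.1, 1942.5): 3924.9 m
S5 (-3837.8, 3273.0): 4833.0 m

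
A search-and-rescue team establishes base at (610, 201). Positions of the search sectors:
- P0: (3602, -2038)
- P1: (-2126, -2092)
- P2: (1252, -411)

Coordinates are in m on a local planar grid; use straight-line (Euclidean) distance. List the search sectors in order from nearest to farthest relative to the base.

Distances from the base:
P2 (1252, -411): 887.0 m
P1 (-2126, -2092): 3569.8 m
P0 (3602, -2038): 3737.0 m

P2, P1, P0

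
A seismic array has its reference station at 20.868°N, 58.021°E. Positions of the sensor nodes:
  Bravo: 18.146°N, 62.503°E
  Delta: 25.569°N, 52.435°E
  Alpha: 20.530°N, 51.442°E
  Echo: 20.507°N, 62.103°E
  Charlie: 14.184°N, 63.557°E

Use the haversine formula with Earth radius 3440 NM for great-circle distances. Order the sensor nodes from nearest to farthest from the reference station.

Computing each great-circle distance from 20.868°N, 58.021°E:
Echo 20.507°N, 62.103°E: 230.3 NM
Bravo 18.146°N, 62.503°E: 301.7 NM
Alpha 20.530°N, 51.442°E: 370.0 NM
Delta 25.569°N, 52.435°E: 417.8 NM
Charlie 14.184°N, 63.557°E: 511.2 NM

Echo, Bravo, Alpha, Delta, Charlie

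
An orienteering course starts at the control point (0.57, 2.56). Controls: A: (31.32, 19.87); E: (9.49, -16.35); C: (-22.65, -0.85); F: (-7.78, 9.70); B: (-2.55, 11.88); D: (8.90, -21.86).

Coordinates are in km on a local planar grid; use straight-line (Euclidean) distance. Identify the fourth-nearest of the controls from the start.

C

Distances from the start ((0.57, 2.56)):
B: 9.8 km
F: 11.0 km
E: 20.9 km
C: 23.5 km
D: 25.8 km
A: 35.3 km
The fourth-nearest is C at 23.5 km.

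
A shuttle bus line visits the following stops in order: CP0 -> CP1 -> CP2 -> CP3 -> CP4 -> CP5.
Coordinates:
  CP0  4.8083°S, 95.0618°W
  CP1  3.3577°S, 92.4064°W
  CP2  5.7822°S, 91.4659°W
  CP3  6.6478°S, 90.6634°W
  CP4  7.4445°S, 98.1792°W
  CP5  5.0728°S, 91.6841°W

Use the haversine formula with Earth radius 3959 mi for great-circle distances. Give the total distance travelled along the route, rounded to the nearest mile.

Leg distances:
CP0→CP1: 208.7 mi  (cumulative 208.7 mi)
CP1→CP2: 179.6 mi  (cumulative 388.3 mi)
CP2→CP3: 81.3 mi  (cumulative 469.6 mi)
CP3→CP4: 518.3 mi  (cumulative 987.9 mi)
CP4→CP5: 475.2 mi  (cumulative 1463.2 mi)
Total route length ≈ 1463 mi.

1463 mi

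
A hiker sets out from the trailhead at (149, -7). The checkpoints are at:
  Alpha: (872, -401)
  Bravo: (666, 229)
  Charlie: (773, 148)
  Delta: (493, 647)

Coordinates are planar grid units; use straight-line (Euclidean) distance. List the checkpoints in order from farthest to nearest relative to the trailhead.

Distance from the trailhead at (149, -7) to each:
Alpha (872, -401): 823.4
Delta (493, 647): 739.0
Charlie (773, 148): 643.0
Bravo (666, 229): 568.3

Alpha, Delta, Charlie, Bravo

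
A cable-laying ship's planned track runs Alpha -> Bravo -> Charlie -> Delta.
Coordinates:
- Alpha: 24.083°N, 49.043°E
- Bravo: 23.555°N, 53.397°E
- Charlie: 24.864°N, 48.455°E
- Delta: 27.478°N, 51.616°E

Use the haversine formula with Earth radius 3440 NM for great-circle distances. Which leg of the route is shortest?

Charlie–Delta

Leg distances:
Alpha→Bravo: 241.2 NM
Bravo→Charlie: 281.8 NM
Charlie→Delta: 231.6 NM
The shortest leg is Charlie–Delta at 231.6 NM.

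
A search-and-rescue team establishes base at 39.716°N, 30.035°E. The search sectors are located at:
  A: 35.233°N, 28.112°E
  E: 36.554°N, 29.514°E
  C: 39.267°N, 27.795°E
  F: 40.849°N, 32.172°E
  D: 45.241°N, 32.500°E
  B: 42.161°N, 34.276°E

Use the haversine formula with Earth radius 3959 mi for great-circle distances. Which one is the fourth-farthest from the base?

Distances from the base (39.716°N, 30.035°E):
D: 401.8 mi
A: 327.2 mi
B: 278.4 mi
E: 220.3 mi
F: 137.2 mi
C: 123.4 mi
The fourth-farthest is E at 220.3 mi.

E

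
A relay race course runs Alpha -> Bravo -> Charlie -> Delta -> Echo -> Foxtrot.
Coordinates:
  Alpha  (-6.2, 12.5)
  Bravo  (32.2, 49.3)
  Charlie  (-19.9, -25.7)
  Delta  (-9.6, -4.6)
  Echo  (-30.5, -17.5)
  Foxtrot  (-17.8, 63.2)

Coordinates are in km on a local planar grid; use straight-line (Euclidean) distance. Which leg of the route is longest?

Bravo–Charlie

Leg distances:
Alpha→Bravo: 53.2 km
Bravo→Charlie: 91.3 km
Charlie→Delta: 23.5 km
Delta→Echo: 24.6 km
Echo→Foxtrot: 81.7 km
The longest leg is Bravo–Charlie at 91.3 km.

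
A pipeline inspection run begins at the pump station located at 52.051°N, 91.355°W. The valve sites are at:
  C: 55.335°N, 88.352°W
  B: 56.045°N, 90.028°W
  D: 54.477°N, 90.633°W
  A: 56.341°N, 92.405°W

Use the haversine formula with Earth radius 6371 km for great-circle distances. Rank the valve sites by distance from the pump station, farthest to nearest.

A, B, C, D

Distances from the pump station:
A 56.341°N, 92.405°W: 481.9 km
B 56.045°N, 90.028°W: 452.5 km
C 55.335°N, 88.352°W: 415.2 km
D 54.477°N, 90.633°W: 274.0 km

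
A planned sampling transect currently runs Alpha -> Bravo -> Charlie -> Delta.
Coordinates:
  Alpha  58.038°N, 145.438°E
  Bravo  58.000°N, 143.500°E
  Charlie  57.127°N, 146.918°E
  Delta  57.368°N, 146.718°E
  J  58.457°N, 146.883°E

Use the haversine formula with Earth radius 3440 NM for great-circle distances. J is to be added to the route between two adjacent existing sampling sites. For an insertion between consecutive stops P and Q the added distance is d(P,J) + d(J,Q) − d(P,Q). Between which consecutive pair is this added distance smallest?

Added distance for inserting J between each consecutive pair:
Alpha–Bravo: 100.9 NM
Bravo–Charlie: 68.4 NM
Charlie–Delta: 129.6 NM
Smallest added distance is 68.4 NM, inserting between Bravo and Charlie.

between Bravo and Charlie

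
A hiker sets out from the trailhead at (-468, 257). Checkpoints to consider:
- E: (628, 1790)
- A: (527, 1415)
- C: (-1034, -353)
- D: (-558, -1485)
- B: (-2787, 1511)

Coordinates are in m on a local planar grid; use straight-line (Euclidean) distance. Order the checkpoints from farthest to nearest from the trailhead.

Computing each straight-line distance from (-468, 257):
B (-2787, 1511): 2636.3 m
E (628, 1790): 1884.5 m
D (-558, -1485): 1744.3 m
A (527, 1415): 1526.8 m
C (-1034, -353): 832.1 m

B, E, D, A, C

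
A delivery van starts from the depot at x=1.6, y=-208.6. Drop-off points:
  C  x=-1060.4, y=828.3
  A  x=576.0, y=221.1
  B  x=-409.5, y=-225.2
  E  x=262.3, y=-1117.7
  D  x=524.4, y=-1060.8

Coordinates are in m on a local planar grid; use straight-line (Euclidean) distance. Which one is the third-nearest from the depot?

Distance to each, sorted:
B: 411.4 m
A: 717.3 m
E: 945.7 m
D: 999.8 m
C: 1484.3 m
The third-nearest is E at 945.7 m.

E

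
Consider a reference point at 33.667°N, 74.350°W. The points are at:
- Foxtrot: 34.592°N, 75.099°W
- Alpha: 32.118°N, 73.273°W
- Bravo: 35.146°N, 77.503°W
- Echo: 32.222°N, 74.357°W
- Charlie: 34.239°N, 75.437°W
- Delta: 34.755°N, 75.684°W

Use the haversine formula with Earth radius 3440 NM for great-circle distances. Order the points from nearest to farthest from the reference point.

Distances from the reference point:
Charlie 34.239°N, 75.437°W: 64.1 NM
Foxtrot 34.592°N, 75.099°W: 66.9 NM
Echo 32.222°N, 74.357°W: 86.8 NM
Delta 34.755°N, 75.684°W: 93.0 NM
Alpha 32.118°N, 73.273°W: 107.7 NM
Bravo 35.146°N, 77.503°W: 179.6 NM

Charlie, Foxtrot, Echo, Delta, Alpha, Bravo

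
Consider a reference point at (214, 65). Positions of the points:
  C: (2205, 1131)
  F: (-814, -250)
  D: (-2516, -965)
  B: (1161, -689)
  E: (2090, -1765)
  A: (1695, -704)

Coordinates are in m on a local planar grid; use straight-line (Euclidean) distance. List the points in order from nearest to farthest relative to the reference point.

Distances from the reference point:
F (-814, -250): 1075.2 m
B (1161, -689): 1210.5 m
A (1695, -704): 1668.7 m
C (2205, 1131): 2258.4 m
E (2090, -1765): 2620.7 m
D (-2516, -965): 2917.8 m

F, B, A, C, E, D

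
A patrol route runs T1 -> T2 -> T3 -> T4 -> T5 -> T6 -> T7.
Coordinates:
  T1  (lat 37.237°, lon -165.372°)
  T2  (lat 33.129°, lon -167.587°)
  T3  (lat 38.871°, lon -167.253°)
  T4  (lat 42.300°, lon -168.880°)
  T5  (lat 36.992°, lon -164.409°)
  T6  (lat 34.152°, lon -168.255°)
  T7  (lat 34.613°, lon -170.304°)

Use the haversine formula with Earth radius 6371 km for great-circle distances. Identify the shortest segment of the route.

Leg distances:
T1→T2: 499.1 km
T2→T3: 639.2 km
T3→T4: 405.3 km
T4→T5: 703.2 km
T5→T6: 469.7 km
T6→T7: 194.9 km
The shortest leg is T6–T7 at 194.9 km.

T6–T7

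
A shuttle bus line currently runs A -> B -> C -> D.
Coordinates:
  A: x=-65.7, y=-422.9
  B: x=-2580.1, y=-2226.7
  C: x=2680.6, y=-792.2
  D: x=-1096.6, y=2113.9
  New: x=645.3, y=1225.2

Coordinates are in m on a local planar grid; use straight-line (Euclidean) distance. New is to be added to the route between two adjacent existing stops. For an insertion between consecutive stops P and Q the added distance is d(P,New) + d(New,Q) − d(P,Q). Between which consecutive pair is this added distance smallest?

Added distance for inserting New between each consecutive pair:
A–B: 3424.7 m
B–C: 2137.2 m
C–D: 55.4 m
Smallest added distance is 55.4 m, inserting between C and D.

between C and D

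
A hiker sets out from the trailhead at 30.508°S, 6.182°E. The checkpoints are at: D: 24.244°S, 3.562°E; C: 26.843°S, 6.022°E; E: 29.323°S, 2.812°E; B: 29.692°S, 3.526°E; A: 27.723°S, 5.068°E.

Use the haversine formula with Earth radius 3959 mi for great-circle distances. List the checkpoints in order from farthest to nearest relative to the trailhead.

Computing each great-circle distance from 30.508°S, 6.182°E:
D 24.244°S, 3.562°E: 461.7 mi
C 26.843°S, 6.022°E: 253.4 mi
E 29.323°S, 2.812°E: 217.8 mi
A 27.723°S, 5.068°E: 203.8 mi
B 29.692°S, 3.526°E: 168.5 mi

D, C, E, A, B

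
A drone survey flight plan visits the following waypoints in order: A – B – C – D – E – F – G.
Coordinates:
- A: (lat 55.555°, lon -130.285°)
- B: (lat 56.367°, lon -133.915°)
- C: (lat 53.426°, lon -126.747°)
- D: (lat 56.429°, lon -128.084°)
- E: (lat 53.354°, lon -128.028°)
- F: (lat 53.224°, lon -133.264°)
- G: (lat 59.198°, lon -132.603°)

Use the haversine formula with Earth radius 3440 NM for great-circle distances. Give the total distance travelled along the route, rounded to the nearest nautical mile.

Leg distances:
A→B: 131.4 NM  (cumulative 131.4 NM)
B→C: 303.8 NM  (cumulative 435.1 NM)
C→D: 186.1 NM  (cumulative 621.2 NM)
D→E: 184.6 NM  (cumulative 805.9 NM)
E→F: 188.0 NM  (cumulative 993.9 NM)
F→G: 359.3 NM  (cumulative 1353.2 NM)
Total route length ≈ 1353 NM.

1353 NM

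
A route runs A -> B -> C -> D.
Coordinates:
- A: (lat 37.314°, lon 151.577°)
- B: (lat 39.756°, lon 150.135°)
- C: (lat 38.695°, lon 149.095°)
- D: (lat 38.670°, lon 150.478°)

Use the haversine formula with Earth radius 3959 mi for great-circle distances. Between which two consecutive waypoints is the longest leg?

Leg distances:
A→B: 185.9 mi
B→C: 92.1 mi
C→D: 74.6 mi
The longest leg is A–B at 185.9 mi.

A–B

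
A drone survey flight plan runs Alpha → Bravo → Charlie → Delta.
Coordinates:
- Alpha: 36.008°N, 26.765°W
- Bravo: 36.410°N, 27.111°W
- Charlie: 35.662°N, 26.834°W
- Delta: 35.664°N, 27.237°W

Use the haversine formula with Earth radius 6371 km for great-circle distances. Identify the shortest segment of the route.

Leg distances:
Alpha→Bravo: 54.4 km
Bravo→Charlie: 86.8 km
Charlie→Delta: 36.4 km
The shortest leg is Charlie–Delta at 36.4 km.

Charlie–Delta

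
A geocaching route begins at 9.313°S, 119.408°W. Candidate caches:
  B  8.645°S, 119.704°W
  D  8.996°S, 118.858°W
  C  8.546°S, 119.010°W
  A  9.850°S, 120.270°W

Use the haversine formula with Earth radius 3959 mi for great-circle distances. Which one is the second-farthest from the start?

C

Distances from the start (9.313°S, 119.408°W):
A: 69.5 mi
C: 59.6 mi
B: 50.4 mi
D: 43.4 mi
The second-farthest is C at 59.6 mi.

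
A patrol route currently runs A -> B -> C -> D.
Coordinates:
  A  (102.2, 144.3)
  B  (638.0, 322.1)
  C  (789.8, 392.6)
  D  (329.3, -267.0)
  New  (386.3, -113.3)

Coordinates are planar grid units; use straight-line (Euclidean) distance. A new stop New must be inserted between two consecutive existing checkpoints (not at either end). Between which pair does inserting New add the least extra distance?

Added distance for inserting New between each consecutive pair:
A–B: 321.9
B–C: 982.7
C–D: 6.6
Smallest added distance is 6.6, inserting between C and D.

between C and D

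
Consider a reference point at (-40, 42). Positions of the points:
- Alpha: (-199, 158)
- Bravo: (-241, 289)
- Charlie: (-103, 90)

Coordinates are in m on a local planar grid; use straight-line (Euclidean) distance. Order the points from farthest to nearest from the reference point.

Bravo, Alpha, Charlie

Distances from the reference point:
Bravo (-241, 289): 318.4 m
Alpha (-199, 158): 196.8 m
Charlie (-103, 90): 79.2 m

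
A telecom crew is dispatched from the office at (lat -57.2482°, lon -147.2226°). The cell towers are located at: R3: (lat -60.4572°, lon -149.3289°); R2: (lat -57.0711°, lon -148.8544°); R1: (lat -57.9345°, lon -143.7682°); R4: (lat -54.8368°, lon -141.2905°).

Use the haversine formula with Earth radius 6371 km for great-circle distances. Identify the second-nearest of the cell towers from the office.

Distances from the office ((lat -57.2482°, lon -147.2226°)):
R2: 100.3 km
R1: 219.5 km
R3: 376.8 km
R4: 455.4 km
The second-nearest is R1 at 219.5 km.

R1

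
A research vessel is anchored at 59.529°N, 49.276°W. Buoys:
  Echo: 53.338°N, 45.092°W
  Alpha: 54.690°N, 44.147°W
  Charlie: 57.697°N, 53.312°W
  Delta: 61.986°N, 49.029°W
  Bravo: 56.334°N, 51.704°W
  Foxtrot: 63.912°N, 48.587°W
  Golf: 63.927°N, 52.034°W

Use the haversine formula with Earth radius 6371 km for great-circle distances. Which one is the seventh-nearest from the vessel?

Echo

Distances from the vessel (59.529°N, 49.276°W):
Delta: 273.5 km
Charlie: 310.0 km
Bravo: 383.0 km
Foxtrot: 488.7 km
Golf: 510.0 km
Alpha: 620.4 km
Echo: 734.5 km
The seventh-nearest is Echo at 734.5 km.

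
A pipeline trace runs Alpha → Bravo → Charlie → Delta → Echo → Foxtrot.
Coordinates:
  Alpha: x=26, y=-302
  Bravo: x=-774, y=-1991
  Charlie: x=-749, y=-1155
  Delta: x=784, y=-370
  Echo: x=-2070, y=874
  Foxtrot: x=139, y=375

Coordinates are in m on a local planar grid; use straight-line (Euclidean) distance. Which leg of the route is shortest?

Leg distances:
Alpha→Bravo: 1868.9 m
Bravo→Charlie: 836.4 m
Charlie→Delta: 1722.3 m
Delta→Echo: 3113.3 m
Echo→Foxtrot: 2264.7 m
The shortest leg is Bravo–Charlie at 836.4 m.

Bravo–Charlie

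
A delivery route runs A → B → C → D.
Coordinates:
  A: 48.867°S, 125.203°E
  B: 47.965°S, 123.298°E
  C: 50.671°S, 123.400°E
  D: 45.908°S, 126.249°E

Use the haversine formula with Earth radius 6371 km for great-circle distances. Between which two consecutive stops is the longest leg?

C–D

Leg distances:
A→B: 172.7 km
B→C: 301.0 km
C→D: 569.9 km
The longest leg is C–D at 569.9 km.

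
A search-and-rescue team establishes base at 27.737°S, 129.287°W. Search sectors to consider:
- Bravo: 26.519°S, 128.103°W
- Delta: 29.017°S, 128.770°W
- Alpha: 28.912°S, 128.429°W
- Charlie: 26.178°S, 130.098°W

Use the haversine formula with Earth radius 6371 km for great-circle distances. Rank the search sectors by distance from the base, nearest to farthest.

Delta, Alpha, Bravo, Charlie

Distance from the base at 27.737°S, 129.287°W to each:
Delta 29.017°S, 128.770°W: 151.0 km
Alpha 28.912°S, 128.429°W: 155.3 km
Bravo 26.519°S, 128.103°W: 179.1 km
Charlie 26.178°S, 130.098°W: 191.1 km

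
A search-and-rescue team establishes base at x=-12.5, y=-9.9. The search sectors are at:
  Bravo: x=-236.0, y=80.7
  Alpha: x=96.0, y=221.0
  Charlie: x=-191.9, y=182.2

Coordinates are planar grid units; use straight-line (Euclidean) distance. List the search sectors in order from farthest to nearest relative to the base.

Computing each straight-line distance from x=-12.5, y=-9.9:
Charlie x=-191.9, y=182.2: 262.8
Alpha x=96.0, y=221.0: 255.1
Bravo x=-236.0, y=80.7: 241.2

Charlie, Alpha, Bravo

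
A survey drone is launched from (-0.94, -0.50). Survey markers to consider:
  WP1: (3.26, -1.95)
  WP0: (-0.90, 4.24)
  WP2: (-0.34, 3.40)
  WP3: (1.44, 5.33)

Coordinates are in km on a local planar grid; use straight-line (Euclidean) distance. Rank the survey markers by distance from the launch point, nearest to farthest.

Distances from the launch point:
WP2 (-0.34, 3.40): 3.9 km
WP1 (3.26, -1.95): 4.4 km
WP0 (-0.90, 4.24): 4.7 km
WP3 (1.44, 5.33): 6.3 km

WP2, WP1, WP0, WP3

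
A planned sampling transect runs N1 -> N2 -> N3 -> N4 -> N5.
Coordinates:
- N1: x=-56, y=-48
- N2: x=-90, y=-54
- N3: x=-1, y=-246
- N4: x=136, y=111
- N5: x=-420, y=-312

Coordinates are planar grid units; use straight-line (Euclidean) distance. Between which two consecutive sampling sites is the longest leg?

N4–N5

Leg distances:
N1→N2: 34.5
N2→N3: 211.6
N3→N4: 382.4
N4→N5: 698.6
The longest leg is N4–N5 at 698.6.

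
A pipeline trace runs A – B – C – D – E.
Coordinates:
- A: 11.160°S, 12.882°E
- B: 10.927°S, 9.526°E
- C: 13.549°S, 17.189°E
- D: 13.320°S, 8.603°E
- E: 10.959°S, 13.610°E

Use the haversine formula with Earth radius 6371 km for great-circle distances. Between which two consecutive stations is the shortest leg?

A–B

Leg distances:
A→B: 367.2 km
B→C: 882.2 km
C→D: 928.9 km
D→E: 604.3 km
The shortest leg is A–B at 367.2 km.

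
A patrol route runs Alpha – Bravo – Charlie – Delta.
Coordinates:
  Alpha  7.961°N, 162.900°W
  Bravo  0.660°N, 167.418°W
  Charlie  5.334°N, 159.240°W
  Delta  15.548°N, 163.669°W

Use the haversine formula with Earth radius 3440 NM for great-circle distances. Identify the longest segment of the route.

Charlie–Delta

Leg distances:
Alpha→Bravo: 515.0 NM
Bravo→Charlie: 564.8 NM
Charlie→Delta: 666.5 NM
The longest leg is Charlie–Delta at 666.5 NM.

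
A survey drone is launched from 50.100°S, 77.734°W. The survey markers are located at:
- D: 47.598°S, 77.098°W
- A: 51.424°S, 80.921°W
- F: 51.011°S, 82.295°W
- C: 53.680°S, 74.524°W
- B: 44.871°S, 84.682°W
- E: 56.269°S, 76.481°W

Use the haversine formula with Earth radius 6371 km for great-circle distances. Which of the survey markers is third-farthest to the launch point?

Distance to each, sorted:
B: 780.8 km
E: 691.0 km
C: 454.9 km
F: 337.7 km
D: 282.1 km
A: 268.1 km
The third-farthest is C at 454.9 km.

C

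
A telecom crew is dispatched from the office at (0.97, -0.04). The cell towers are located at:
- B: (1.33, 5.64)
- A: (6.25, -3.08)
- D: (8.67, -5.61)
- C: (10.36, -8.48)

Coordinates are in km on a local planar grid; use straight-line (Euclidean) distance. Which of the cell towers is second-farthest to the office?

Distance to each, sorted:
C: 12.6 km
D: 9.5 km
A: 6.1 km
B: 5.7 km
The second-farthest is D at 9.5 km.

D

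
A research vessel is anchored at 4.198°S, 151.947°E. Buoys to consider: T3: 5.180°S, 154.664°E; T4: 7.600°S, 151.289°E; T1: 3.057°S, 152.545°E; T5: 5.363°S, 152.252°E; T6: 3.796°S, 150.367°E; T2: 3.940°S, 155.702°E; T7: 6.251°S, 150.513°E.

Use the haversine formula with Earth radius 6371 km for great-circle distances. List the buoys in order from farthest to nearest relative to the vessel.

Distance from the vessel at 4.198°S, 151.947°E to each:
T2 3.940°S, 155.702°E: 417.5 km
T4 7.600°S, 151.289°E: 385.2 km
T3 5.180°S, 154.664°E: 320.3 km
T7 6.251°S, 150.513°E: 278.1 km
T6 3.796°S, 150.367°E: 180.9 km
T1 3.057°S, 152.545°E: 143.2 km
T5 5.363°S, 152.252°E: 133.9 km

T2, T4, T3, T7, T6, T1, T5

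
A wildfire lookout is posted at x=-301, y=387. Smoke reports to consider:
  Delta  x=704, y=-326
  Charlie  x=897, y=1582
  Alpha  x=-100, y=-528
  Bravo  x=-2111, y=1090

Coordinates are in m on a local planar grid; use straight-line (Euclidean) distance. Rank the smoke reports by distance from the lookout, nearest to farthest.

Alpha, Delta, Charlie, Bravo

Distances from the lookout:
Alpha x=-100, y=-528: 936.8 m
Delta x=704, y=-326: 1232.2 m
Charlie x=897, y=1582: 1692.1 m
Bravo x=-2111, y=1090: 1941.7 m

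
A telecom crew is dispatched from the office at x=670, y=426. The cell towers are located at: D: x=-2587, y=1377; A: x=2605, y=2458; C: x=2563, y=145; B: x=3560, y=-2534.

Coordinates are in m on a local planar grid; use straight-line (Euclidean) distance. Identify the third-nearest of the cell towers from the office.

D

Distances from the office (x=670, y=426):
C: 1913.7 m
A: 2805.9 m
D: 3393.0 m
B: 4136.9 m
The third-nearest is D at 3393.0 m.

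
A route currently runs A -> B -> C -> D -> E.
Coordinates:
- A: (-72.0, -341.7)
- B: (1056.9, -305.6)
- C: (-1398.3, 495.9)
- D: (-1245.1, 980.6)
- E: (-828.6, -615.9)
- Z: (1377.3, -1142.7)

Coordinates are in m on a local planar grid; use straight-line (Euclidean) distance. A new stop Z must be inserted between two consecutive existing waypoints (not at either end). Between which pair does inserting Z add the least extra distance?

between A and B

Added distance for inserting Z between each consecutive pair:
A–B: 1422.8 m
B–C: 1536.8 m
C–D: 6089.1 m
D–E: 3992.2 m
Smallest added distance is 1422.8 m, inserting between A and B.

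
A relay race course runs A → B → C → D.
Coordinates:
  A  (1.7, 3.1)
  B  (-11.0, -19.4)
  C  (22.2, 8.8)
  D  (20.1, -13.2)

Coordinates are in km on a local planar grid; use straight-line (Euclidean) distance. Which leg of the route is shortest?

Leg distances:
A→B: 25.8 km
B→C: 43.6 km
C→D: 22.1 km
The shortest leg is C–D at 22.1 km.

C–D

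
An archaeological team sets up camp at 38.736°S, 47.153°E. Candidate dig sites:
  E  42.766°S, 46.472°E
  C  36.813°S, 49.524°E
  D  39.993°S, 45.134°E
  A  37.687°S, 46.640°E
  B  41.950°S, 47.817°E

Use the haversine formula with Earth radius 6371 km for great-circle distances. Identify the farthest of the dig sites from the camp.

Distances from the camp (38.736°S, 47.153°E):
E: 451.8 km
B: 361.8 km
C: 298.6 km
D: 222.8 km
A: 125.0 km
The farthest is E at 451.8 km.

E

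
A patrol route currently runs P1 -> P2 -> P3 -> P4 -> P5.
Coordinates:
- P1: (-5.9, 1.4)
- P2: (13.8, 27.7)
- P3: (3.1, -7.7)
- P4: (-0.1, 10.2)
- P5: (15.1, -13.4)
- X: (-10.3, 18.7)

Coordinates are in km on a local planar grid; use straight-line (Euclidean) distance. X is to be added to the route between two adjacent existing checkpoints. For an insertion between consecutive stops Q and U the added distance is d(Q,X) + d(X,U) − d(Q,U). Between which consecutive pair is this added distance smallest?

Added distance for inserting X between each consecutive pair:
P1–P2: 10.7 km
P2–P3: 18.3 km
P3–P4: 24.7 km
P4–P5: 26.1 km
Smallest added distance is 10.7 km, inserting between P1 and P2.

between P1 and P2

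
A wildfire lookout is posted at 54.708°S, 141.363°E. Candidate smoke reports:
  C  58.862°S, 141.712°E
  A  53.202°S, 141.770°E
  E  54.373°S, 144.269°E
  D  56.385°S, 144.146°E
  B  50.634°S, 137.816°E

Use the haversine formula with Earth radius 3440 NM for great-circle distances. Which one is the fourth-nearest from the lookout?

Distance to each, sorted:
A: 91.6 NM
E: 103.2 NM
D: 138.1 NM
C: 249.7 NM
B: 276.5 NM
The fourth-nearest is C at 249.7 NM.

C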